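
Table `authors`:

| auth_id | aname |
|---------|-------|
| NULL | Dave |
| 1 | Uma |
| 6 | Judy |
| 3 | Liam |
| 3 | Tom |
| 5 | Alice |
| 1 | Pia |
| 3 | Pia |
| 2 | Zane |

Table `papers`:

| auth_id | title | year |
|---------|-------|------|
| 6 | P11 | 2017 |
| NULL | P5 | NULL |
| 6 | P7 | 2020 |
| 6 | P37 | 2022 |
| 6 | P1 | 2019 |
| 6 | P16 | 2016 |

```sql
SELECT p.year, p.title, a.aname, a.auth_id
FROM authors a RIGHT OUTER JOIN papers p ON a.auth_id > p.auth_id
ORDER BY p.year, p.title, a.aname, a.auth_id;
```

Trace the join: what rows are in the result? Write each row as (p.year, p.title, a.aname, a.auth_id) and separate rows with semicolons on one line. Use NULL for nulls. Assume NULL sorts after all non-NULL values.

(2016, P16, NULL, NULL); (2017, P11, NULL, NULL); (2019, P1, NULL, NULL); (2020, P7, NULL, NULL); (2022, P37, NULL, NULL); (NULL, P5, NULL, NULL)

RIGHT JOIN keeps every row from `papers`; unmatched rows get NULL for `authors`'s columns.
Matching on a.auth_id > p.auth_id. A NULL in a compared column never satisfies the condition.
Matched pairs: 0; unmatched p rows kept: 6.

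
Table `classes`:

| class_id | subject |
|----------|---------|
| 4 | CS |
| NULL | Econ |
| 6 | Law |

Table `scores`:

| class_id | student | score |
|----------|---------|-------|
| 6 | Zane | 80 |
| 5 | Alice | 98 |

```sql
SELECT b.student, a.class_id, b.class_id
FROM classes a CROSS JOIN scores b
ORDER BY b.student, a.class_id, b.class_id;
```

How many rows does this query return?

CROSS JOIN pairs every row of `classes` with every row of `scores`: 3 × 2 = 6 rows.

6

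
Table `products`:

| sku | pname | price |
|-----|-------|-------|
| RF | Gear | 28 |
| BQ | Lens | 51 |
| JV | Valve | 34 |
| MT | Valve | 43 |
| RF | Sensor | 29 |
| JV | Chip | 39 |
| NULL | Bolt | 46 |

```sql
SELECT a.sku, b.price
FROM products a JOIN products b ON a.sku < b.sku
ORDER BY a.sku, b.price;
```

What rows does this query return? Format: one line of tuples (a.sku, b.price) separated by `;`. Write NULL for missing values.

(BQ, 28); (BQ, 29); (BQ, 34); (BQ, 39); (BQ, 43); (JV, 28); (JV, 28); (JV, 29); (JV, 29); (JV, 43); (JV, 43); (MT, 28); (MT, 29)

INNER JOIN keeps only pairs where the ON condition holds.
Matching on a.sku < b.sku. A NULL in a compared column never satisfies the condition.
- sku=RF: no matching b row, dropped.
- sku=BQ: 5 matching b row(s), so 5 row(s) emitted.
- sku=JV: 3 matching b row(s), so 3 row(s) emitted.
- sku=MT: 2 matching b row(s), so 2 row(s) emitted.
- sku=RF: no matching b row, dropped.
- sku=JV: 3 matching b row(s), so 3 row(s) emitted.
- sku=NULL: no matching b row, dropped.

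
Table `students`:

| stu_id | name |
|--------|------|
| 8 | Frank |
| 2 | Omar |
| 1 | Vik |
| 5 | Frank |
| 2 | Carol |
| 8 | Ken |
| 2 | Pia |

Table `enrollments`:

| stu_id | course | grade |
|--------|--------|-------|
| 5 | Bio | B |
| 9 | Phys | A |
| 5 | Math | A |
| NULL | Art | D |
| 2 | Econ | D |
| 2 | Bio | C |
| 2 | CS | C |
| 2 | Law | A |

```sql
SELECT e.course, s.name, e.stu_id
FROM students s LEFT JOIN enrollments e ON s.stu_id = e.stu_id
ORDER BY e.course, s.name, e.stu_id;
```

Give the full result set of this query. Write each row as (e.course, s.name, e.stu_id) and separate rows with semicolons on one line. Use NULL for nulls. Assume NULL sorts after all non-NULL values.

(Bio, Carol, 2); (Bio, Frank, 5); (Bio, Omar, 2); (Bio, Pia, 2); (CS, Carol, 2); (CS, Omar, 2); (CS, Pia, 2); (Econ, Carol, 2); (Econ, Omar, 2); (Econ, Pia, 2); (Law, Carol, 2); (Law, Omar, 2); (Law, Pia, 2); (Math, Frank, 5); (NULL, Frank, NULL); (NULL, Ken, NULL); (NULL, Vik, NULL)

LEFT JOIN keeps every row from `students`; unmatched rows get NULL for `enrollments`'s columns.
Matching on s.stu_id = e.stu_id. A NULL in a compared column never satisfies the condition.
- s row (stu_id=8): no match → kept, e columns NULL.
- s row (stu_id=2): matches 4 e row(s) → 4 output row(s).
- s row (stu_id=1): no match → kept, e columns NULL.
- s row (stu_id=5): matches 2 e row(s) → 2 output row(s).
- s row (stu_id=2): matches 4 e row(s) → 4 output row(s).
- s row (stu_id=8): no match → kept, e columns NULL.
- s row (stu_id=2): matches 4 e row(s) → 4 output row(s).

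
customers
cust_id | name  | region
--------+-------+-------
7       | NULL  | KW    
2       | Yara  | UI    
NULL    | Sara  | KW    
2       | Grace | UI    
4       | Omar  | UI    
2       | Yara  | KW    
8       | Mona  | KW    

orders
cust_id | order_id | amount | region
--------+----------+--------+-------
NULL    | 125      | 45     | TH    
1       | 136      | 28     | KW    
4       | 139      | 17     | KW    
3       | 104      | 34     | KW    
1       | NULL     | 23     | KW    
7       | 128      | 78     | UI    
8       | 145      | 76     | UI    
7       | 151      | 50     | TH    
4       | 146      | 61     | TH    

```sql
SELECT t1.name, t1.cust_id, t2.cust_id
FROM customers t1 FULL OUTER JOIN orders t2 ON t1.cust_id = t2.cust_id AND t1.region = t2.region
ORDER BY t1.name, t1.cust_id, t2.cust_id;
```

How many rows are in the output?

16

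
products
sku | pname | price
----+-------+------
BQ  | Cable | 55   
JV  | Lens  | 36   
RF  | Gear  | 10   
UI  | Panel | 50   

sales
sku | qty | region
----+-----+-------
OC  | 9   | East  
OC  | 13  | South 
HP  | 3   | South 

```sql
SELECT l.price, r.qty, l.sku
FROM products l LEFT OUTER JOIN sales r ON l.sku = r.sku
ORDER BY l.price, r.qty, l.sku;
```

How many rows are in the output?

LEFT JOIN keeps every row from `products`; unmatched rows get NULL for `sales`'s columns.
Matching on l.sku = r.sku.
- sku=BQ: no r row matches, row kept with r columns NULL.
- sku=JV: no r row matches, row kept with r columns NULL.
- sku=RF: no r row matches, row kept with r columns NULL.
- sku=UI: no r row matches, row kept with r columns NULL.
Total: 0 matched + 4 padded = 4 rows.

4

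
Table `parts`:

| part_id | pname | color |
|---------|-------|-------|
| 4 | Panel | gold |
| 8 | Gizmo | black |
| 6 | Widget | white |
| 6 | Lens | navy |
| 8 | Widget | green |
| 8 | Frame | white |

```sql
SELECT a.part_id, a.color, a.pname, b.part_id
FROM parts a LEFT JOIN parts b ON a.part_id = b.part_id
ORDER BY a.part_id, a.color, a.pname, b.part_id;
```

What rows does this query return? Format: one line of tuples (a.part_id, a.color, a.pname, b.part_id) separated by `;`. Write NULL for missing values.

LEFT JOIN keeps every row from `parts a`; unmatched rows get NULL for `parts b`'s columns.
Matching on a.part_id = b.part_id.
- a[0] part_id=4 → 1 match(es) in b → 1 row(s).
- a[1] part_id=8 → 3 match(es) in b → 3 row(s).
- a[2] part_id=6 → 2 match(es) in b → 2 row(s).
- a[3] part_id=6 → 2 match(es) in b → 2 row(s).
- a[4] part_id=8 → 3 match(es) in b → 3 row(s).
- a[5] part_id=8 → 3 match(es) in b → 3 row(s).

(4, gold, Panel, 4); (6, navy, Lens, 6); (6, navy, Lens, 6); (6, white, Widget, 6); (6, white, Widget, 6); (8, black, Gizmo, 8); (8, black, Gizmo, 8); (8, black, Gizmo, 8); (8, green, Widget, 8); (8, green, Widget, 8); (8, green, Widget, 8); (8, white, Frame, 8); (8, white, Frame, 8); (8, white, Frame, 8)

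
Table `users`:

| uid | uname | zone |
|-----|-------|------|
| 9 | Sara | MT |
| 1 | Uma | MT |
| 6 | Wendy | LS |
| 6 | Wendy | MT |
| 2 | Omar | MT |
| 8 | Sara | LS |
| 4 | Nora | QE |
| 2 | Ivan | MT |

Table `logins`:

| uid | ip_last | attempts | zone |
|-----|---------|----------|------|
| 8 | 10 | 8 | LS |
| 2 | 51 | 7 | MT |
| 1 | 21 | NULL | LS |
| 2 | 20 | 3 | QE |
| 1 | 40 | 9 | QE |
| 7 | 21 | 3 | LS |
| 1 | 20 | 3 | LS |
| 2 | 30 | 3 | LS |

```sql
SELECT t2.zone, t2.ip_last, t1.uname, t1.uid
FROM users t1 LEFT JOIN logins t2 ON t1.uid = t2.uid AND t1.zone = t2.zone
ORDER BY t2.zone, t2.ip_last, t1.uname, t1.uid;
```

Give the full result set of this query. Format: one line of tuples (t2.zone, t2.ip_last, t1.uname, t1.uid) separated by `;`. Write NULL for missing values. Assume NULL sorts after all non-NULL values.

(LS, 10, Sara, 8); (MT, 51, Ivan, 2); (MT, 51, Omar, 2); (NULL, NULL, Nora, 4); (NULL, NULL, Sara, 9); (NULL, NULL, Uma, 1); (NULL, NULL, Wendy, 6); (NULL, NULL, Wendy, 6)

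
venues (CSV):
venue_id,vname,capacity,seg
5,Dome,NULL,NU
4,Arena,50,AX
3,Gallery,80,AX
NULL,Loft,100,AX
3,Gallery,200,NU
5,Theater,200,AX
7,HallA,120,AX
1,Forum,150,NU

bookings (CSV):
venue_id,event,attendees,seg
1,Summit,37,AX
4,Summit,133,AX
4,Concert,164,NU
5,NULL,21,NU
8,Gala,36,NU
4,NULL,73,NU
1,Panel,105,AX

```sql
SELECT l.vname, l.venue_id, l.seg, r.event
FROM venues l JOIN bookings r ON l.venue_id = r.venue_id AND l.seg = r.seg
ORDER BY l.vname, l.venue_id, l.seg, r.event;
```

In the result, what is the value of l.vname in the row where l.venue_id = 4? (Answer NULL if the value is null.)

Arena

INNER JOIN keeps only pairs where the ON condition holds.
Matching on l.venue_id = r.venue_id AND l.seg = r.seg. A NULL in a compared column never satisfies the condition.
- l[0] venue_id=5, seg=NU → 1 match(es) in r → 1 row(s).
- l[1] venue_id=4, seg=AX → 1 match(es) in r → 1 row(s).
- l[2] venue_id=3, seg=AX → no match; dropped.
- l[3] venue_id=NULL, seg=AX → no match; dropped.
- l[4] venue_id=3, seg=NU → no match; dropped.
- l[5] venue_id=5, seg=AX → no match; dropped.
- l[6] venue_id=7, seg=AX → no match; dropped.
- l[7] venue_id=1, seg=NU → no match; dropped.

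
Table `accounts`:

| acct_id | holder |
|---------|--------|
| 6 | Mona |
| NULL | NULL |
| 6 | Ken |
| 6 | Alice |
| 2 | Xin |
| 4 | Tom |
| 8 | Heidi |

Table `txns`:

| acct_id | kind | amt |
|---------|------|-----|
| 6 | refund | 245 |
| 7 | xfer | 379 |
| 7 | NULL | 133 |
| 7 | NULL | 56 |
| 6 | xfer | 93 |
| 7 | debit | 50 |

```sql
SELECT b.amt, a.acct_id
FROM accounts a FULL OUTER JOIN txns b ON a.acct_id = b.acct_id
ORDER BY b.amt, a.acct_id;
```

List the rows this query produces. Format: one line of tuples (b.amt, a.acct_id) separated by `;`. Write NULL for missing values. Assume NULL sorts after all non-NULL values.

FULL OUTER JOIN keeps every row from both sides; unmatched rows get NULL for the other side's columns.
Matching on a.acct_id = b.acct_id. A NULL in a compared column never satisfies the condition.
Matched pairs: 6; unmatched a rows kept: 4; unmatched b rows kept: 4.

(50, NULL); (56, NULL); (93, 6); (93, 6); (93, 6); (133, NULL); (245, 6); (245, 6); (245, 6); (379, NULL); (NULL, 2); (NULL, 4); (NULL, 8); (NULL, NULL)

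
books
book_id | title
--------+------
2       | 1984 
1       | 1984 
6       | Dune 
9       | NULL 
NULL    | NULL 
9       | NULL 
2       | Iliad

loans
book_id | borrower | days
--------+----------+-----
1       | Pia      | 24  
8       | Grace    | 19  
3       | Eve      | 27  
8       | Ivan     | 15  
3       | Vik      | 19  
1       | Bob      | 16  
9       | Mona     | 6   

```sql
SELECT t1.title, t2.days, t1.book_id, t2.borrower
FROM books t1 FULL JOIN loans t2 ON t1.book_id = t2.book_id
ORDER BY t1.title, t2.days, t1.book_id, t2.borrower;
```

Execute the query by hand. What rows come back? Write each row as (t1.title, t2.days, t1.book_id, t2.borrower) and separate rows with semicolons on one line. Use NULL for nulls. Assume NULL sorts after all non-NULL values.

FULL OUTER JOIN keeps every row from both sides; unmatched rows get NULL for the other side's columns.
Matching on t1.book_id = t2.book_id. A NULL in a compared column never satisfies the condition.
- t1 (book_id=2) has no partner → padded with NULL.
- t1 (book_id=1) pairs with 2 row(s) of t2.
- t1 (book_id=6) has no partner → padded with NULL.
- t1 (book_id=9) pairs with 1 row(s) of t2.
- t1 (book_id=NULL) has no partner → padded with NULL.
- t1 (book_id=9) pairs with 1 row(s) of t2.
- t1 (book_id=2) has no partner → padded with NULL.
- plus 4 unmatched t2 row(s), each kept with NULL t1 columns.

(1984, 16, 1, Bob); (1984, 24, 1, Pia); (1984, NULL, 2, NULL); (Dune, NULL, 6, NULL); (Iliad, NULL, 2, NULL); (NULL, 6, 9, Mona); (NULL, 6, 9, Mona); (NULL, 15, NULL, Ivan); (NULL, 19, NULL, Grace); (NULL, 19, NULL, Vik); (NULL, 27, NULL, Eve); (NULL, NULL, NULL, NULL)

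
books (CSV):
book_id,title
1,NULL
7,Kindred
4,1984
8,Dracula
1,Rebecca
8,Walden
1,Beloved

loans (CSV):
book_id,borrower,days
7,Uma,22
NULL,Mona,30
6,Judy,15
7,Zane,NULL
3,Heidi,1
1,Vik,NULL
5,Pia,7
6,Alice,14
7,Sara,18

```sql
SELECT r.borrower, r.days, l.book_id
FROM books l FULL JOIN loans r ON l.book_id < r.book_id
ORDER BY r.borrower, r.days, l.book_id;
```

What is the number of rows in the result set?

FULL OUTER JOIN keeps every row from both sides; unmatched rows get NULL for the other side's columns.
Matching on l.book_id < r.book_id. A NULL in a compared column never satisfies the condition.
- l row (book_id=1): matches 7 r row(s) → 7 output row(s).
- l row (book_id=7): no match → kept, r columns NULL.
- l row (book_id=4): matches 6 r row(s) → 6 output row(s).
- l row (book_id=8): no match → kept, r columns NULL.
- l row (book_id=1): matches 7 r row(s) → 7 output row(s).
- l row (book_id=8): no match → kept, r columns NULL.
- l row (book_id=1): matches 7 r row(s) → 7 output row(s).
- 2 row(s) from r found no l partner → padded with NULL.
Total: 27 matched + 5 padded = 32 rows.

32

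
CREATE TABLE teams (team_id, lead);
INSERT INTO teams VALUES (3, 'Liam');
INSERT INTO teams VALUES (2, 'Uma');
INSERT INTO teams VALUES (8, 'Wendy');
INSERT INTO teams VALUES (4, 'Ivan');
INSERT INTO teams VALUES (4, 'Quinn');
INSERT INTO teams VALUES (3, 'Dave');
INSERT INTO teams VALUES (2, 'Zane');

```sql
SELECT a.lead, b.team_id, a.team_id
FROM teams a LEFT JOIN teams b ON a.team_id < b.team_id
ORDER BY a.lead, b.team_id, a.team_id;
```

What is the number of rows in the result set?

19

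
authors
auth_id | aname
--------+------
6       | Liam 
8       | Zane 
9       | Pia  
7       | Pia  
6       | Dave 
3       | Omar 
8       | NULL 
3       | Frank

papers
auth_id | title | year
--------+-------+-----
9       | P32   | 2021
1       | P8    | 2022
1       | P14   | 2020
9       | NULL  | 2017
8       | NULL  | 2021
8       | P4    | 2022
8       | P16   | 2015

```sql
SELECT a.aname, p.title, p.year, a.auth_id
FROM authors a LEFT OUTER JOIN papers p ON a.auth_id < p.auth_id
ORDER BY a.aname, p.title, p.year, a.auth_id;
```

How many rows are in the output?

30

LEFT JOIN keeps every row from `authors`; unmatched rows get NULL for `papers`'s columns.
Matching on a.auth_id < p.auth_id.
- a[0] auth_id=6 → 5 match(es) in p → 5 row(s).
- a[1] auth_id=8 → 2 match(es) in p → 2 row(s).
- a[2] auth_id=9 → no match; kept with NULLs on the p side.
- a[3] auth_id=7 → 5 match(es) in p → 5 row(s).
- a[4] auth_id=6 → 5 match(es) in p → 5 row(s).
- a[5] auth_id=3 → 5 match(es) in p → 5 row(s).
- a[6] auth_id=8 → 2 match(es) in p → 2 row(s).
- a[7] auth_id=3 → 5 match(es) in p → 5 row(s).
Total: 29 matched + 1 padded = 30 rows.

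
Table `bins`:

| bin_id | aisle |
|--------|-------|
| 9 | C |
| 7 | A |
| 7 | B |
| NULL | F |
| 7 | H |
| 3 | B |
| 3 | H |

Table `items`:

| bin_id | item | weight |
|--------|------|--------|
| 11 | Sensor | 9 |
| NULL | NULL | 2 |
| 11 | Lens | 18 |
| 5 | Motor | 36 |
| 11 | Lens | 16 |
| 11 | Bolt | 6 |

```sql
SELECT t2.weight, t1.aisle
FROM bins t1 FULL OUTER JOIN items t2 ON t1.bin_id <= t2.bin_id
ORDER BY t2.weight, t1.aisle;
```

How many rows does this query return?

28

FULL OUTER JOIN keeps every row from both sides; unmatched rows get NULL for the other side's columns.
Matching on t1.bin_id <= t2.bin_id. A NULL in a compared column never satisfies the condition.
- bin_id=9: 4 matching t2 row(s), so 4 row(s) emitted.
- bin_id=7: 4 matching t2 row(s), so 4 row(s) emitted.
- bin_id=7: 4 matching t2 row(s), so 4 row(s) emitted.
- bin_id=NULL: no t2 row matches, row kept with t2 columns NULL.
- bin_id=7: 4 matching t2 row(s), so 4 row(s) emitted.
- bin_id=3: 5 matching t2 row(s), so 5 row(s) emitted.
- bin_id=3: 5 matching t2 row(s), so 5 row(s) emitted.
- 1 t2 row(s) had no t1 match → kept, t1 columns NULL.
Total: 26 matched + 2 padded = 28 rows.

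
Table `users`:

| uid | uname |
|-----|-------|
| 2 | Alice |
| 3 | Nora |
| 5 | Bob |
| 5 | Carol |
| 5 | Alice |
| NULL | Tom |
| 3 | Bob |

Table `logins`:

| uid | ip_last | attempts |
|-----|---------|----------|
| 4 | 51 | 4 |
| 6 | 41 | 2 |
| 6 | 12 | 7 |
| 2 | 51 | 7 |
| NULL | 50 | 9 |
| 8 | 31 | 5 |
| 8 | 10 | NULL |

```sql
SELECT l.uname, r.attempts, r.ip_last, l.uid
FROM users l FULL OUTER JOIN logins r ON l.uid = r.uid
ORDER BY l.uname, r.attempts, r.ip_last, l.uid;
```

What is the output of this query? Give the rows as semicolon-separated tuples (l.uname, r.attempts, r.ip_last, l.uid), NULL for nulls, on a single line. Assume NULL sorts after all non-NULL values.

FULL OUTER JOIN keeps every row from both sides; unmatched rows get NULL for the other side's columns.
Matching on l.uid = r.uid. A NULL in a compared column never satisfies the condition.
- uid=2: 1 matching r row(s), so 1 row(s) emitted.
- uid=3: no r row matches, row kept with r columns NULL.
- uid=5: no r row matches, row kept with r columns NULL.
- uid=5: no r row matches, row kept with r columns NULL.
- uid=5: no r row matches, row kept with r columns NULL.
- uid=NULL: no r row matches, row kept with r columns NULL.
- uid=3: no r row matches, row kept with r columns NULL.
- 6 r row(s) had no l match → kept, l columns NULL.

(Alice, 7, 51, 2); (Alice, NULL, NULL, 5); (Bob, NULL, NULL, 3); (Bob, NULL, NULL, 5); (Carol, NULL, NULL, 5); (Nora, NULL, NULL, 3); (Tom, NULL, NULL, NULL); (NULL, 2, 41, NULL); (NULL, 4, 51, NULL); (NULL, 5, 31, NULL); (NULL, 7, 12, NULL); (NULL, 9, 50, NULL); (NULL, NULL, 10, NULL)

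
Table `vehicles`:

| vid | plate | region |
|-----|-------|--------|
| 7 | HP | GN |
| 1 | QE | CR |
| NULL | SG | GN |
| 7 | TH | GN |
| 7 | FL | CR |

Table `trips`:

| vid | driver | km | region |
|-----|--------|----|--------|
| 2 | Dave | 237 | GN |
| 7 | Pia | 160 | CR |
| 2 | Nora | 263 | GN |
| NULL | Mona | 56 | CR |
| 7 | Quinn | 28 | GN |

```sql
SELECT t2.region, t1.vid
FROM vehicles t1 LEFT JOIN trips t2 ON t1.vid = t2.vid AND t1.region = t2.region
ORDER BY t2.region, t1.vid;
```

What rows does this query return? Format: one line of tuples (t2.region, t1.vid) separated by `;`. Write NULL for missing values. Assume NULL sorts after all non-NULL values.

LEFT JOIN keeps every row from `vehicles`; unmatched rows get NULL for `trips`'s columns.
Matching on t1.vid = t2.vid AND t1.region = t2.region. A NULL in a compared column never satisfies the condition.
Matched pairs: 3; unmatched t1 rows kept: 2.

(CR, 7); (GN, 7); (GN, 7); (NULL, 1); (NULL, NULL)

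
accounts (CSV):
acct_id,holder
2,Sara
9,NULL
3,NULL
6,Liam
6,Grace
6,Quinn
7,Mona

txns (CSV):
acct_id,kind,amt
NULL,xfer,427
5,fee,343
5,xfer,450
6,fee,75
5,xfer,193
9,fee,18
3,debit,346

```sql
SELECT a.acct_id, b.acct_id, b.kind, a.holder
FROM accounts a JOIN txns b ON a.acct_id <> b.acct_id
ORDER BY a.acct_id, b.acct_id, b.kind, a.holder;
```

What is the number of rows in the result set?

37

INNER JOIN keeps only pairs where the ON condition holds.
Matching on a.acct_id <> b.acct_id. A NULL in a compared column never satisfies the condition.
Matched pairs: 37.
Total: 37 rows.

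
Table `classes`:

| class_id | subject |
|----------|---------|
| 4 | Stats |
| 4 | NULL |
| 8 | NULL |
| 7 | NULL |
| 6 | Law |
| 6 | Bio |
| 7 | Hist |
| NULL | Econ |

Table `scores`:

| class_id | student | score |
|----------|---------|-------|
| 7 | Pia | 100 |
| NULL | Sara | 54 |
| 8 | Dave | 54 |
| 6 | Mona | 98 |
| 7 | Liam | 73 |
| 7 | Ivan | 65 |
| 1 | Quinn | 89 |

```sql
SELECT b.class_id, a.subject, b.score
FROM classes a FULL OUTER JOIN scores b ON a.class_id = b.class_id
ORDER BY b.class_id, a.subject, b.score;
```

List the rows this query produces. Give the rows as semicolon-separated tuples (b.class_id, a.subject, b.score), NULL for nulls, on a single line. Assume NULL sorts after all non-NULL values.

(1, NULL, 89); (6, Bio, 98); (6, Law, 98); (7, Hist, 65); (7, Hist, 73); (7, Hist, 100); (7, NULL, 65); (7, NULL, 73); (7, NULL, 100); (8, NULL, 54); (NULL, Econ, NULL); (NULL, Stats, NULL); (NULL, NULL, 54); (NULL, NULL, NULL)

FULL OUTER JOIN keeps every row from both sides; unmatched rows get NULL for the other side's columns.
Matching on a.class_id = b.class_id. A NULL in a compared column never satisfies the condition.
- a (class_id=4) has no partner → padded with NULL.
- a (class_id=4) has no partner → padded with NULL.
- a (class_id=8) pairs with 1 row(s) of b.
- a (class_id=7) pairs with 3 row(s) of b.
- a (class_id=6) pairs with 1 row(s) of b.
- a (class_id=6) pairs with 1 row(s) of b.
- a (class_id=7) pairs with 3 row(s) of b.
- a (class_id=NULL) has no partner → padded with NULL.
- 2 row(s) from b found no a partner → padded with NULL.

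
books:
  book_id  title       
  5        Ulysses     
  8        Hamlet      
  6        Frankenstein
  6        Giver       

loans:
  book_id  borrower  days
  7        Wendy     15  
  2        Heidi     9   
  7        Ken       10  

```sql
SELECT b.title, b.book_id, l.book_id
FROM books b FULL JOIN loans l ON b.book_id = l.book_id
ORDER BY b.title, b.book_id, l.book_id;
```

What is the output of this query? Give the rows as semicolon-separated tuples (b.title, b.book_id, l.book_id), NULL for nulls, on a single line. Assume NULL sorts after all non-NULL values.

FULL OUTER JOIN keeps every row from both sides; unmatched rows get NULL for the other side's columns.
Matching on b.book_id = l.book_id.
- b row (book_id=5): no match → kept, l columns NULL.
- b row (book_id=8): no match → kept, l columns NULL.
- b row (book_id=6): no match → kept, l columns NULL.
- b row (book_id=6): no match → kept, l columns NULL.
- 3 l row(s) had no b match → kept, b columns NULL.
After projecting and ordering:
b.title | b.book_id | l.book_id
Frankenstein | 6 | NULL
Giver | 6 | NULL
Hamlet | 8 | NULL
Ulysses | 5 | NULL
NULL | NULL | 2
NULL | NULL | 7
NULL | NULL | 7

(Frankenstein, 6, NULL); (Giver, 6, NULL); (Hamlet, 8, NULL); (Ulysses, 5, NULL); (NULL, NULL, 2); (NULL, NULL, 7); (NULL, NULL, 7)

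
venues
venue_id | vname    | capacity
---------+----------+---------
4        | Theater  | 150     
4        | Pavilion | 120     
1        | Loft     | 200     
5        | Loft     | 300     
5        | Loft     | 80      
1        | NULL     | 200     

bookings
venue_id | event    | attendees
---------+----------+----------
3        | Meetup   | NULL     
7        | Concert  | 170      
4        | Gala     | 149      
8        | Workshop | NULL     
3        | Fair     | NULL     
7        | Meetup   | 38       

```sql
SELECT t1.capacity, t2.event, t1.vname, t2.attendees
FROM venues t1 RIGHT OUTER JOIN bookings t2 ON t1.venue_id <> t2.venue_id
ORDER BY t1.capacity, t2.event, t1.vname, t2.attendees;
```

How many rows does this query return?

RIGHT JOIN keeps every row from `bookings`; unmatched rows get NULL for `venues`'s columns.
Matching on t1.venue_id <> t2.venue_id.
Matched pairs: 34; unmatched t2 rows kept: 0.
Total: 34 rows.

34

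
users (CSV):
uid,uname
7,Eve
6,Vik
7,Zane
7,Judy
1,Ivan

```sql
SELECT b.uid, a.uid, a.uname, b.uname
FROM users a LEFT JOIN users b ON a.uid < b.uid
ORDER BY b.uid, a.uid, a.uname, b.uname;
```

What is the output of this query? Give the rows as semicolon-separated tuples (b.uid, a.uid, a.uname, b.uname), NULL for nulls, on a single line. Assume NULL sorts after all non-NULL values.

(6, 1, Ivan, Vik); (7, 1, Ivan, Eve); (7, 1, Ivan, Judy); (7, 1, Ivan, Zane); (7, 6, Vik, Eve); (7, 6, Vik, Judy); (7, 6, Vik, Zane); (NULL, 7, Eve, NULL); (NULL, 7, Judy, NULL); (NULL, 7, Zane, NULL)

LEFT JOIN keeps every row from `users a`; unmatched rows get NULL for `users b`'s columns.
Matching on a.uid < b.uid.
- a row (uid=7): no match → kept, b columns NULL.
- a row (uid=6): matches 3 b row(s) → 3 output row(s).
- a row (uid=7): no match → kept, b columns NULL.
- a row (uid=7): no match → kept, b columns NULL.
- a row (uid=1): matches 4 b row(s) → 4 output row(s).
After projecting and ordering:
b.uid | a.uid | a.uname | b.uname
6 | 1 | Ivan | Vik
7 | 1 | Ivan | Eve
7 | 1 | Ivan | Judy
7 | 1 | Ivan | Zane
7 | 6 | Vik | Eve
7 | 6 | Vik | Judy
7 | 6 | Vik | Zane
NULL | 7 | Eve | NULL
NULL | 7 | Judy | NULL
NULL | 7 | Zane | NULL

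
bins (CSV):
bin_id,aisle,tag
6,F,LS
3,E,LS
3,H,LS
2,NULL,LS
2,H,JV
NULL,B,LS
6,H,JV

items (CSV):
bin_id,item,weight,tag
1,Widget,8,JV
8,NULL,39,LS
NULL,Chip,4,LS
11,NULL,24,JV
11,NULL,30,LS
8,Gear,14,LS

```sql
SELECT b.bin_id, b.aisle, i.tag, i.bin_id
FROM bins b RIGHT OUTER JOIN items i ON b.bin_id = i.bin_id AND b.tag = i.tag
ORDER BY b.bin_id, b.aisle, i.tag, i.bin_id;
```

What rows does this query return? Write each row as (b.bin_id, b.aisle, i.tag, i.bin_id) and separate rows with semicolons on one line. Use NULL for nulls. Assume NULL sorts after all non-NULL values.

RIGHT JOIN keeps every row from `items`; unmatched rows get NULL for `bins`'s columns.
Matching on b.bin_id = i.bin_id AND b.tag = i.tag. A NULL in a compared column never satisfies the condition.
- bin_id=6, tag=LS: no matching i row.
- bin_id=3, tag=LS: no matching i row.
- bin_id=3, tag=LS: no matching i row.
- bin_id=2, tag=LS: no matching i row.
- bin_id=2, tag=JV: no matching i row.
- bin_id=NULL, tag=LS: no matching i row.
- bin_id=6, tag=JV: no matching i row.
- 6 i row(s) had no b match → kept, b columns NULL.
After projecting and ordering:
b.bin_id | b.aisle | i.tag | i.bin_id
NULL | NULL | JV | 1
NULL | NULL | JV | 11
NULL | NULL | LS | 8
NULL | NULL | LS | 8
NULL | NULL | LS | 11
NULL | NULL | LS | NULL

(NULL, NULL, JV, 1); (NULL, NULL, JV, 11); (NULL, NULL, LS, 8); (NULL, NULL, LS, 8); (NULL, NULL, LS, 11); (NULL, NULL, LS, NULL)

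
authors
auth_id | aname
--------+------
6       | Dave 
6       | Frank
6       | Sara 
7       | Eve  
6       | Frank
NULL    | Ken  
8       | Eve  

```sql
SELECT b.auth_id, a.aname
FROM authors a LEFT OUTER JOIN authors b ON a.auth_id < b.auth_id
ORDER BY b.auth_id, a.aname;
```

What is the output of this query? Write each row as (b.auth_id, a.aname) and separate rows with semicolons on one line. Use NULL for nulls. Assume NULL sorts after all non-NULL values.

LEFT JOIN keeps every row from `authors a`; unmatched rows get NULL for `authors b`'s columns.
Matching on a.auth_id < b.auth_id. A NULL in a compared column never satisfies the condition.
Matched pairs: 9; unmatched a rows kept: 2.

(7, Dave); (7, Frank); (7, Frank); (7, Sara); (8, Dave); (8, Eve); (8, Frank); (8, Frank); (8, Sara); (NULL, Eve); (NULL, Ken)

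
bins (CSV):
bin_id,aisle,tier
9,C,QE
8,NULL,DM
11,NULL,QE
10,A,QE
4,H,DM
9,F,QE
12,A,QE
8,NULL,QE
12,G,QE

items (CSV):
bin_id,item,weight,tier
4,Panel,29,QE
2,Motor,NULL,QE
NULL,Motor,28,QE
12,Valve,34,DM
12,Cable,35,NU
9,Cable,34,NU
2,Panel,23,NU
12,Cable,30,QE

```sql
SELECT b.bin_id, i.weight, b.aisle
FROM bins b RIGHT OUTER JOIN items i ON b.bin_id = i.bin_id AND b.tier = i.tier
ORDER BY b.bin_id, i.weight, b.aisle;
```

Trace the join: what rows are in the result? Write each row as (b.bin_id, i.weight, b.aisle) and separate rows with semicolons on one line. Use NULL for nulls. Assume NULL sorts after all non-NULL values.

RIGHT JOIN keeps every row from `items`; unmatched rows get NULL for `bins`'s columns.
Matching on b.bin_id = i.bin_id AND b.tier = i.tier. A NULL in a compared column never satisfies the condition.
- b row (bin_id=9, tier=QE): no match.
- b row (bin_id=8, tier=DM): no match.
- b row (bin_id=11, tier=QE): no match.
- b row (bin_id=10, tier=QE): no match.
- b row (bin_id=4, tier=DM): no match.
- b row (bin_id=9, tier=QE): no match.
- b row (bin_id=12, tier=QE): matches 1 i row(s) → 1 output row(s).
- b row (bin_id=8, tier=QE): no match.
- b row (bin_id=12, tier=QE): matches 1 i row(s) → 1 output row(s).
- 7 i row(s) had no b match → kept, b columns NULL.
After projecting and ordering:
b.bin_id | i.weight | b.aisle
12 | 30 | A
12 | 30 | G
NULL | 23 | NULL
NULL | 28 | NULL
NULL | 29 | NULL
NULL | 34 | NULL
NULL | 34 | NULL
NULL | 35 | NULL
NULL | NULL | NULL

(12, 30, A); (12, 30, G); (NULL, 23, NULL); (NULL, 28, NULL); (NULL, 29, NULL); (NULL, 34, NULL); (NULL, 34, NULL); (NULL, 35, NULL); (NULL, NULL, NULL)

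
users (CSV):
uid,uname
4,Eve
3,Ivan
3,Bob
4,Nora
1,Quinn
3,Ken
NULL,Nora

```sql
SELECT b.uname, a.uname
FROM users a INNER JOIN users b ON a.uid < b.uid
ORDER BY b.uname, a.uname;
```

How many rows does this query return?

11

INNER JOIN keeps only pairs where the ON condition holds.
Matching on a.uid < b.uid. A NULL in a compared column never satisfies the condition.
Matched pairs: 11.
Total: 11 rows.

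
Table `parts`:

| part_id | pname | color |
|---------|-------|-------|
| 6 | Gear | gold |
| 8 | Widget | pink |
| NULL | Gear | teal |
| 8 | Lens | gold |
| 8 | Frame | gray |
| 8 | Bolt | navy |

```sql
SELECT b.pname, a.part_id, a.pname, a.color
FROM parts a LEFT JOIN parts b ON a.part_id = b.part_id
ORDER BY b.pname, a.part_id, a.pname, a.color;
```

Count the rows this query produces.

LEFT JOIN keeps every row from `parts a`; unmatched rows get NULL for `parts b`'s columns.
Matching on a.part_id = b.part_id. A NULL in a compared column never satisfies the condition.
- a row (part_id=6): matches 1 b row(s) → 1 output row(s).
- a row (part_id=8): matches 4 b row(s) → 4 output row(s).
- a row (part_id=NULL): no match → kept, b columns NULL.
- a row (part_id=8): matches 4 b row(s) → 4 output row(s).
- a row (part_id=8): matches 4 b row(s) → 4 output row(s).
- a row (part_id=8): matches 4 b row(s) → 4 output row(s).
Total: 17 matched + 1 padded = 18 rows.

18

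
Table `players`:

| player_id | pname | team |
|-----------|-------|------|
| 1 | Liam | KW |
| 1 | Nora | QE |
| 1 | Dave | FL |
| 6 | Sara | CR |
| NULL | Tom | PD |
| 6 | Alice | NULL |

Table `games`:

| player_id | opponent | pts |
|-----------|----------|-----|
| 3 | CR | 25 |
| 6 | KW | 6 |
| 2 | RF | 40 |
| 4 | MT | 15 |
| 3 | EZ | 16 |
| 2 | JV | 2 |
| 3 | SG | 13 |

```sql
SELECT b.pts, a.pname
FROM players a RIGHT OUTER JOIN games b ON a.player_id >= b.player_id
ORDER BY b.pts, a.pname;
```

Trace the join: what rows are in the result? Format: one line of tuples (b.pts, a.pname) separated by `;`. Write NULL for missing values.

(2, Alice); (2, Sara); (6, Alice); (6, Sara); (13, Alice); (13, Sara); (15, Alice); (15, Sara); (16, Alice); (16, Sara); (25, Alice); (25, Sara); (40, Alice); (40, Sara)

RIGHT JOIN keeps every row from `games`; unmatched rows get NULL for `players`'s columns.
Matching on a.player_id >= b.player_id. A NULL in a compared column never satisfies the condition.
Matched pairs: 14; unmatched b rows kept: 0.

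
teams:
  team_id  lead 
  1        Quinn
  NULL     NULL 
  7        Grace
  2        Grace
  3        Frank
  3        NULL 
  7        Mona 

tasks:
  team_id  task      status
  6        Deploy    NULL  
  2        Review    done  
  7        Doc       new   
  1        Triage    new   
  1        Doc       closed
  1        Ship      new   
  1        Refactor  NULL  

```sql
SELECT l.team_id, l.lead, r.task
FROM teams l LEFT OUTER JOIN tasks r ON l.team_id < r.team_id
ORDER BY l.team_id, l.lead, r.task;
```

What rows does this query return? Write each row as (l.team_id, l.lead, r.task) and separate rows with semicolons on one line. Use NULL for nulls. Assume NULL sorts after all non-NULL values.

LEFT JOIN keeps every row from `teams`; unmatched rows get NULL for `tasks`'s columns.
Matching on l.team_id < r.team_id. A NULL in a compared column never satisfies the condition.
- team_id=1: 3 matching r row(s), so 3 row(s) emitted.
- team_id=NULL: no r row matches, row kept with r columns NULL.
- team_id=7: no r row matches, row kept with r columns NULL.
- team_id=2: 2 matching r row(s), so 2 row(s) emitted.
- team_id=3: 2 matching r row(s), so 2 row(s) emitted.
- team_id=3: 2 matching r row(s), so 2 row(s) emitted.
- team_id=7: no r row matches, row kept with r columns NULL.

(1, Quinn, Deploy); (1, Quinn, Doc); (1, Quinn, Review); (2, Grace, Deploy); (2, Grace, Doc); (3, Frank, Deploy); (3, Frank, Doc); (3, NULL, Deploy); (3, NULL, Doc); (7, Grace, NULL); (7, Mona, NULL); (NULL, NULL, NULL)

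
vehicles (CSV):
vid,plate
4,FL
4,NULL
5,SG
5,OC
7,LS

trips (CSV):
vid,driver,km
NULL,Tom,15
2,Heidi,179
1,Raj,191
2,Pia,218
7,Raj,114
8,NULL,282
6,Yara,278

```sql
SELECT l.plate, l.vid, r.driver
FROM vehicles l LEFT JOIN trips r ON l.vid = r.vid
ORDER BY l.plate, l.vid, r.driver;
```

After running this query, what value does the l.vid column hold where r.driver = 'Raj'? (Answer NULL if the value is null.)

LEFT JOIN keeps every row from `vehicles`; unmatched rows get NULL for `trips`'s columns.
Matching on l.vid = r.vid. A NULL in a compared column never satisfies the condition.
Matched pairs: 1; unmatched l rows kept: 4.

7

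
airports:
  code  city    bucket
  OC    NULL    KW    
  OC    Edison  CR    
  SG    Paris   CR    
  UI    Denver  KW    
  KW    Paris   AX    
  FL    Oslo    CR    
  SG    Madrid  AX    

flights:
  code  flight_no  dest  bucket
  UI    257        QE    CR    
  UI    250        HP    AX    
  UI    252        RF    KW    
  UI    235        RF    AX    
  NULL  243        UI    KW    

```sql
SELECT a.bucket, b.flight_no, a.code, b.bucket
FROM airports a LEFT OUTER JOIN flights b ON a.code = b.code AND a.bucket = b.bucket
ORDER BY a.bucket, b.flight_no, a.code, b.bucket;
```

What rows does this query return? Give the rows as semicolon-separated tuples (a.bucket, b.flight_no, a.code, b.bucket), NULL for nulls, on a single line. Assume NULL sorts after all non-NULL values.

LEFT JOIN keeps every row from `airports`; unmatched rows get NULL for `flights`'s columns.
Matching on a.code = b.code AND a.bucket = b.bucket. A NULL in a compared column never satisfies the condition.
- a (code=OC, bucket=KW) has no partner → padded with NULL.
- a (code=OC, bucket=CR) has no partner → padded with NULL.
- a (code=SG, bucket=CR) has no partner → padded with NULL.
- a (code=UI, bucket=KW) pairs with 1 row(s) of b.
- a (code=KW, bucket=AX) has no partner → padded with NULL.
- a (code=FL, bucket=CR) has no partner → padded with NULL.
- a (code=SG, bucket=AX) has no partner → padded with NULL.
After projecting and ordering:
a.bucket | b.flight_no | a.code | b.bucket
AX | NULL | KW | NULL
AX | NULL | SG | NULL
CR | NULL | FL | NULL
CR | NULL | OC | NULL
CR | NULL | SG | NULL
KW | 252 | UI | KW
KW | NULL | OC | NULL

(AX, NULL, KW, NULL); (AX, NULL, SG, NULL); (CR, NULL, FL, NULL); (CR, NULL, OC, NULL); (CR, NULL, SG, NULL); (KW, 252, UI, KW); (KW, NULL, OC, NULL)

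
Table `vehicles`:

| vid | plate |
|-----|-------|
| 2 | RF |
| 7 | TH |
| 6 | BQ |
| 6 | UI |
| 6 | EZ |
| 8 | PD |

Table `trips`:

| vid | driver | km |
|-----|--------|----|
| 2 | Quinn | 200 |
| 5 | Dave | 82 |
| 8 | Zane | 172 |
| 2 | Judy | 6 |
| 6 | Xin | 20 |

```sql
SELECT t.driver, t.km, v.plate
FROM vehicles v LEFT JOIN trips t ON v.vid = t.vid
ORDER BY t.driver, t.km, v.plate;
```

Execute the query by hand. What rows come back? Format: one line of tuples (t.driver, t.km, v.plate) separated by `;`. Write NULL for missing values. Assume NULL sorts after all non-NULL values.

(Judy, 6, RF); (Quinn, 200, RF); (Xin, 20, BQ); (Xin, 20, EZ); (Xin, 20, UI); (Zane, 172, PD); (NULL, NULL, TH)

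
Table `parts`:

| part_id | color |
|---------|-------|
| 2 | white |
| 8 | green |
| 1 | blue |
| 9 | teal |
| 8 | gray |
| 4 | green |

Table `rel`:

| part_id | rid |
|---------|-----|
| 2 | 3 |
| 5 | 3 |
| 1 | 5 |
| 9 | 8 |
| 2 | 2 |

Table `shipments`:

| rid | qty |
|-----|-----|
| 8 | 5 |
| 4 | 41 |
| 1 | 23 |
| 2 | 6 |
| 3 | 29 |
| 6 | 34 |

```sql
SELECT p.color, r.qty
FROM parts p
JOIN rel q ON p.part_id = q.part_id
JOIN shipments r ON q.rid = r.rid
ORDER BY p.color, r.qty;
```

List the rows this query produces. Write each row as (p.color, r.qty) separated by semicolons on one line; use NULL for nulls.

(teal, 5); (white, 6); (white, 29)

Evaluate left to right. First `parts p INNER JOIN rel q` on part_id: 4 row(s).
Then INNER JOIN `shipments r` on rid: keep only rows whose q.rid appears in r.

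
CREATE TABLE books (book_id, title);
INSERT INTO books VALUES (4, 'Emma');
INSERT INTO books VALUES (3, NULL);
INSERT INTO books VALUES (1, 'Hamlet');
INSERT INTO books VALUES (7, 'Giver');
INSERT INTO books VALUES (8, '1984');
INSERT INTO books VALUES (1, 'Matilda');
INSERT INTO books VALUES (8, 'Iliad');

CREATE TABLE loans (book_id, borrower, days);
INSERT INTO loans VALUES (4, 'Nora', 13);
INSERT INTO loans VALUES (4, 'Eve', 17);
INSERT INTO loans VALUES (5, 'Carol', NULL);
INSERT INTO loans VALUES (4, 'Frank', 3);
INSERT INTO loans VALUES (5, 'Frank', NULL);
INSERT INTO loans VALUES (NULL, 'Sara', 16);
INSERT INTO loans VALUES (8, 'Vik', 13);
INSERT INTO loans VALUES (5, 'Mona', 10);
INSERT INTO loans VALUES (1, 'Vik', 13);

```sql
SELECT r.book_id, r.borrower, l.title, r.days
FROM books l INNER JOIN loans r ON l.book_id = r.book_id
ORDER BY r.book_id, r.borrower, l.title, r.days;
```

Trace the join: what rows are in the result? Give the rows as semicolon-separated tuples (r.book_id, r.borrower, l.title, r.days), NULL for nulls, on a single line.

INNER JOIN keeps only pairs where the ON condition holds.
Matching on l.book_id = r.book_id. A NULL in a compared column never satisfies the condition.
Matched pairs: 7.

(1, Vik, Hamlet, 13); (1, Vik, Matilda, 13); (4, Eve, Emma, 17); (4, Frank, Emma, 3); (4, Nora, Emma, 13); (8, Vik, 1984, 13); (8, Vik, Iliad, 13)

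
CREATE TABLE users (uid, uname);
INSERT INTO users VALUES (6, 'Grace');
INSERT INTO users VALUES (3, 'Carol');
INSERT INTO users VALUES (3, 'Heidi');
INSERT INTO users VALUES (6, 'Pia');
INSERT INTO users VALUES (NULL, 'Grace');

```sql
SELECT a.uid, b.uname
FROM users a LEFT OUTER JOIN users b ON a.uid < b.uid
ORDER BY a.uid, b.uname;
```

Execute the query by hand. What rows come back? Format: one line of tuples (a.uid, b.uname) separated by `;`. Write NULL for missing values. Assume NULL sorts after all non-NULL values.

(3, Grace); (3, Grace); (3, Pia); (3, Pia); (6, NULL); (6, NULL); (NULL, NULL)

LEFT JOIN keeps every row from `users a`; unmatched rows get NULL for `users b`'s columns.
Matching on a.uid < b.uid. A NULL in a compared column never satisfies the condition.
Matched pairs: 4; unmatched a rows kept: 3.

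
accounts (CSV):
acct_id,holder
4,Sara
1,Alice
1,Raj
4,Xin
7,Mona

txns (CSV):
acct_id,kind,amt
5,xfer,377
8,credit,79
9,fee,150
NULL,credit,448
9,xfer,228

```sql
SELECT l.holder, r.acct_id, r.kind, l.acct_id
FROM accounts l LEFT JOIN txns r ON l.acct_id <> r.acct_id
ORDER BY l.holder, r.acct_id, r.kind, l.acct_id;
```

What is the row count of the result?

20

LEFT JOIN keeps every row from `accounts`; unmatched rows get NULL for `txns`'s columns.
Matching on l.acct_id <> r.acct_id. A NULL in a compared column never satisfies the condition.
- l row (acct_id=4): matches 4 r row(s) → 4 output row(s).
- l row (acct_id=1): matches 4 r row(s) → 4 output row(s).
- l row (acct_id=1): matches 4 r row(s) → 4 output row(s).
- l row (acct_id=4): matches 4 r row(s) → 4 output row(s).
- l row (acct_id=7): matches 4 r row(s) → 4 output row(s).
Total: 20 rows.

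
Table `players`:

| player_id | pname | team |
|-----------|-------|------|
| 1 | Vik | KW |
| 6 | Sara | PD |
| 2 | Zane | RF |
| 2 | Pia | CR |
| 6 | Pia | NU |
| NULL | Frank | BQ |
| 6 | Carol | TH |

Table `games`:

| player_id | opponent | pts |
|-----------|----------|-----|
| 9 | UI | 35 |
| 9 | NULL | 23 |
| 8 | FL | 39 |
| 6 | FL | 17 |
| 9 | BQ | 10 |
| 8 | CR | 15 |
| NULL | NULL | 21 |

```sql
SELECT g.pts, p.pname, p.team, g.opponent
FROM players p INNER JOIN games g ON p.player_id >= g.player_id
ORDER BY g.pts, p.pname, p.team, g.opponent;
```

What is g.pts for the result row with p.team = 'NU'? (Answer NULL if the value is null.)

INNER JOIN keeps only pairs where the ON condition holds.
Matching on p.player_id >= g.player_id. A NULL in a compared column never satisfies the condition.
Matched pairs: 3.

17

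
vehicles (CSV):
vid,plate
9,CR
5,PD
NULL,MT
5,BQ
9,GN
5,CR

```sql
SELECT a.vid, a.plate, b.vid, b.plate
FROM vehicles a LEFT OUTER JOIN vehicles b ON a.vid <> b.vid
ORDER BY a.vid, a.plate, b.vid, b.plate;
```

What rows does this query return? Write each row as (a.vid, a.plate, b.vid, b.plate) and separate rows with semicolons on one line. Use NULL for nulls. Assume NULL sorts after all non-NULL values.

(5, BQ, 9, CR); (5, BQ, 9, GN); (5, CR, 9, CR); (5, CR, 9, GN); (5, PD, 9, CR); (5, PD, 9, GN); (9, CR, 5, BQ); (9, CR, 5, CR); (9, CR, 5, PD); (9, GN, 5, BQ); (9, GN, 5, CR); (9, GN, 5, PD); (NULL, MT, NULL, NULL)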